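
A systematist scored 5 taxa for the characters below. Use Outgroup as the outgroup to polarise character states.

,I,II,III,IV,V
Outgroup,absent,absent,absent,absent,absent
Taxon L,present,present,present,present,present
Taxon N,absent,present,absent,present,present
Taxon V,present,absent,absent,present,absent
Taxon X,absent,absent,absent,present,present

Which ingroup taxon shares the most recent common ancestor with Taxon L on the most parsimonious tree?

The outgroup has state 'absent' for every character, so 'present' is the derived state throughout.
I (state 'present') occurs in Taxon L and Taxon V but conflicts with the nesting implied by the other characters — most parsimoniously interpreted as homoplasy.
Only Taxon L and Taxon N show the derived state 'present' for II, supporting them as a clade.
III: derived state 'present' in Taxon L only — an autapomorphy, so it tells us nothing about relationships among taxa.
All ingroup taxa share the derived state 'present' for IV; it defines the ingroup but does not resolve relationships within it.
V (derived state 'present') is shared by Taxon L, Taxon N, and Taxon X — a synapomorphy uniting that clade.
Most parsimonious ingroup topology: (((Taxon L,Taxon N),Taxon X),Taxon V).
Taxon L and Taxon N form a cherry on this tree, so they are sister taxa.

Taxon N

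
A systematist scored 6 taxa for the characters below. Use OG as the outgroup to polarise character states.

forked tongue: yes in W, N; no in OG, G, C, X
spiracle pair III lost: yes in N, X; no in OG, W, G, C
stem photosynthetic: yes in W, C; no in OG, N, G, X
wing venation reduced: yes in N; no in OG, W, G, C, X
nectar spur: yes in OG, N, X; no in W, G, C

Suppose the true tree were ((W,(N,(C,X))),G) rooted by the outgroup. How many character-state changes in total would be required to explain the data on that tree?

10

Map each character onto ((W,(N,(C,X))),G) (rooted by OG) and count the minimum state changes it requires (Fitch parsimony):
forked tongue: 2; spiracle pair III lost: 2; stem photosynthetic: 2; wing venation reduced: 1; nectar spur: 3.
Total tree length = 10.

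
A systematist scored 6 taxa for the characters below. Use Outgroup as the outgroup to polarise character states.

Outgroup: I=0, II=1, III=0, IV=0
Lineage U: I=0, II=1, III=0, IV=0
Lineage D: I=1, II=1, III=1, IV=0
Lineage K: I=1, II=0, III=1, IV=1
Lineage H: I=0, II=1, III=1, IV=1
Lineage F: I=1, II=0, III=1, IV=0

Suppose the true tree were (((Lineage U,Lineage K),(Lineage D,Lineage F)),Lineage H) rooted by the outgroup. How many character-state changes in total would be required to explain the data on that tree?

8

Map each character onto (((Lineage U,Lineage K),(Lineage D,Lineage F)),Lineage H) (rooted by Outgroup) and count the minimum state changes it requires (Fitch parsimony):
I: 2; II: 2; III: 2; IV: 2.
Total tree length = 8.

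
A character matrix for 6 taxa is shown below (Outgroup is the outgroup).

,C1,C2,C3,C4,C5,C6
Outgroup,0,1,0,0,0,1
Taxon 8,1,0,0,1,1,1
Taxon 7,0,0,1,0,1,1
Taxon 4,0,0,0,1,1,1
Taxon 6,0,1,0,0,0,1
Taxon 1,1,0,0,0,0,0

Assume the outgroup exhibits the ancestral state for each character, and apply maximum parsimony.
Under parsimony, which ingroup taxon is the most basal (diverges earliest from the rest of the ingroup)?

Taxon 6

Character polarity is set by the outgroup: the derived state is whichever differs from the outgroup's state, so for C2, C6 the derived state is '0', and for the remaining characters it is '1'.
C1 groups Taxon 1 and Taxon 8, which is incompatible with the clades supported by the remaining characters; treating it as convergent (homoplasy) costs fewer steps than any alternative tree.
C2: derived state '0' in Taxon 1, Taxon 4, Taxon 7, and Taxon 8 only — synapomorphy for {Taxon 1, Taxon 4, Taxon 7, Taxon 8}.
C3: derived state '1' in Taxon 7 only — an autapomorphy, so it tells us nothing about relationships among taxa.
C4: derived state '1' in Taxon 4 and Taxon 8 only — synapomorphy for {Taxon 4, Taxon 8}.
Only Taxon 4, Taxon 7, and Taxon 8 show the derived state '1' for C5, supporting them as a clade.
C6 (derived state '0') is unique to Taxon 1 (autapomorphy; uninformative for grouping).
Most parsimonious ingroup topology: ((((Taxon 8,Taxon 4),Taxon 7),Taxon 1),Taxon 6).
Taxon 6 is sister to the clade containing all other ingroup taxa, so it is the earliest-diverging (most basal) ingroup lineage.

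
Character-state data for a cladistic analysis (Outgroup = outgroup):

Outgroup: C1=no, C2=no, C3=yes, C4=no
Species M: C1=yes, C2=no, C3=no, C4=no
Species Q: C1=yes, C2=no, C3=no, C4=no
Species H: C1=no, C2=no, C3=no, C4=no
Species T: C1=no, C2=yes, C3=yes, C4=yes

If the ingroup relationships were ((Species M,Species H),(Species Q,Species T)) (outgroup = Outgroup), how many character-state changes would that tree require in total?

Map each character onto ((Species M,Species H),(Species Q,Species T)) (rooted by Outgroup) and count the minimum state changes it requires (Fitch parsimony):
C1: 2; C2: 1; C3: 2; C4: 1.
Total tree length = 6.

6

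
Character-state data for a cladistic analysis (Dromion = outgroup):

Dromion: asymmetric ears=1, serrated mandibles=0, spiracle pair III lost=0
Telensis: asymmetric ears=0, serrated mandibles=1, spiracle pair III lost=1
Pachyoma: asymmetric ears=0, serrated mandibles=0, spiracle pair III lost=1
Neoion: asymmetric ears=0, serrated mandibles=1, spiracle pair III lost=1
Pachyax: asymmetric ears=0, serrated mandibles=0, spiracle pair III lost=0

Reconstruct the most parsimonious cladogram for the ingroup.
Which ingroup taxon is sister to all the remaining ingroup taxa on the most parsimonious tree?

Pachyax

Character polarity is set by the outgroup: the derived state is whichever differs from the outgroup's state, so for asymmetric ears the derived state is '0', and for the remaining characters it is '1'.
All ingroup taxa share the derived state '0' for asymmetric ears; it defines the ingroup but does not resolve relationships within it.
Only Neoion and Telensis show the derived state '1' for serrated mandibles, supporting them as a clade.
Only Neoion, Pachyoma, and Telensis show the derived state '1' for spiracle pair III lost, supporting them as a clade.
Most parsimonious ingroup topology: (((Telensis,Neoion),Pachyoma),Pachyax).
Pachyax is sister to the clade containing all other ingroup taxa, so it is the earliest-diverging (most basal) ingroup lineage.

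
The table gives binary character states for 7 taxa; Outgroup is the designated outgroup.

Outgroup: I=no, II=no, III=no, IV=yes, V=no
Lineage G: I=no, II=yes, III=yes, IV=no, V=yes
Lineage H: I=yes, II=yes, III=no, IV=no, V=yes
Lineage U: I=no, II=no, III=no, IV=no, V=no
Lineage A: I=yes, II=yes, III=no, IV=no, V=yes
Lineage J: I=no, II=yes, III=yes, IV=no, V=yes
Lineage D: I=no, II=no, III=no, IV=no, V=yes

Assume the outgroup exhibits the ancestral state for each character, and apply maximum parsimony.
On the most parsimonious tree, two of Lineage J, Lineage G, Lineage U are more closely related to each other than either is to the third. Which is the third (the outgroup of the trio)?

Lineage U

Character polarity is set by the outgroup: the derived state is whichever differs from the outgroup's state, so for IV the derived state is 'no', and for the remaining characters it is 'yes'.
Only Lineage A and Lineage H show the derived state 'yes' for I, supporting them as a clade.
II: derived state 'yes' in Lineage A, Lineage G, Lineage H, and Lineage J only — synapomorphy for {Lineage A, Lineage G, Lineage H, Lineage J}.
Only Lineage G and Lineage J show the derived state 'yes' for III, supporting them as a clade.
All ingroup taxa share the derived state 'no' for IV; it defines the ingroup but does not resolve relationships within it.
V: derived state 'yes' in Lineage A, Lineage D, Lineage G, Lineage H, and Lineage J only — synapomorphy for {Lineage A, Lineage D, Lineage G, Lineage H, Lineage J}.
Most parsimonious ingroup topology: ((((Lineage G,Lineage J),(Lineage H,Lineage A)),Lineage D),Lineage U).
Lineage G and Lineage J share a more recent common ancestor with each other than either does with Lineage U, so Lineage U is the least closely related of the three.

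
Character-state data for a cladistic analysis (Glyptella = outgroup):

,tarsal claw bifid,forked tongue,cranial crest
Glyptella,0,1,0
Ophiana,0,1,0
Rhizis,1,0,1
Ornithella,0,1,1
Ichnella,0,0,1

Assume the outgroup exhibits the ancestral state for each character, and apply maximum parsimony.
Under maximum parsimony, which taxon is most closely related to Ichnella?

Character polarity is set by the outgroup: the derived state is whichever differs from the outgroup's state, so for forked tongue the derived state is '0', and for the remaining characters it is '1'.
tarsal claw bifid: derived state '1' in Rhizis only — an autapomorphy, so it tells us nothing about relationships among taxa.
forked tongue (derived state '0') is shared by Ichnella and Rhizis — a synapomorphy uniting that clade.
cranial crest (derived state '1') is shared by Ichnella, Ornithella, and Rhizis — a synapomorphy uniting that clade.
Most parsimonious ingroup topology: (Ophiana,((Rhizis,Ichnella),Ornithella)).
Ichnella and Rhizis form a cherry on this tree, so they are sister taxa.

Rhizis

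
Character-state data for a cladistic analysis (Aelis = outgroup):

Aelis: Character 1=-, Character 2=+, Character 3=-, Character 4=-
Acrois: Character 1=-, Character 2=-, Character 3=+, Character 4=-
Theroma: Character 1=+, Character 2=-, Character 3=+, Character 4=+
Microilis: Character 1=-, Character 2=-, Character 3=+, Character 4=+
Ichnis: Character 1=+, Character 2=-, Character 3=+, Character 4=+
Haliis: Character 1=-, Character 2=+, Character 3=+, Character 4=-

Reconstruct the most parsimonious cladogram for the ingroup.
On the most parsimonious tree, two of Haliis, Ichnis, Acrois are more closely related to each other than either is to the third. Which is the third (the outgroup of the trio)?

Haliis

Character polarity is set by the outgroup: the derived state is whichever differs from the outgroup's state, so for Character 2 the derived state is '-', and for the remaining characters it is '+'.
Only Ichnis and Theroma show the derived state '+' for Character 1, supporting them as a clade.
Only Acrois, Ichnis, Microilis, and Theroma show the derived state '-' for Character 2, supporting them as a clade.
All ingroup taxa share the derived state '+' for Character 3; it defines the ingroup but does not resolve relationships within it.
Character 4 (derived state '+') is shared by Ichnis, Microilis, and Theroma — a synapomorphy uniting that clade.
Most parsimonious ingroup topology: ((Acrois,((Theroma,Ichnis),Microilis)),Haliis).
Acrois and Ichnis share a more recent common ancestor with each other than either does with Haliis, so Haliis is the least closely related of the three.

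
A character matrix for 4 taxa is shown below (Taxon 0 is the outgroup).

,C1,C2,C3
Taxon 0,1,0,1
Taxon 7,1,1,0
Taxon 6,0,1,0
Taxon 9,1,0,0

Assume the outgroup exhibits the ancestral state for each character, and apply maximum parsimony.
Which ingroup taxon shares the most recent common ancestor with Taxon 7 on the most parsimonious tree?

Character polarity is set by the outgroup: the derived state is whichever differs from the outgroup's state, so for C1, C3 the derived state is '0', and for the remaining characters it is '1'.
C1: derived state '0' in Taxon 6 only — an autapomorphy, so it tells us nothing about relationships among taxa.
C2: derived state '1' in Taxon 6 and Taxon 7 only — synapomorphy for {Taxon 6, Taxon 7}.
C3 (derived state '0') is shared by all ingroup taxa — unites the whole ingroup.
Most parsimonious ingroup topology: ((Taxon 7,Taxon 6),Taxon 9).
Taxon 7 and Taxon 6 form a cherry on this tree, so they are sister taxa.

Taxon 6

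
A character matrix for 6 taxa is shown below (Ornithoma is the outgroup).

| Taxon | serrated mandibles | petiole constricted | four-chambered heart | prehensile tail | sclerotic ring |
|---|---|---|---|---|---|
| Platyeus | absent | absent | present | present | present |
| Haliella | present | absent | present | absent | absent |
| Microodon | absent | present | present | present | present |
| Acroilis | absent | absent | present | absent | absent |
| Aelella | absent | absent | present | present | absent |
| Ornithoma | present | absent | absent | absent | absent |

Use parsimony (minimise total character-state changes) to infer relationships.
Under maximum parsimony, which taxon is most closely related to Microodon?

Character polarity is set by the outgroup: the derived state is whichever differs from the outgroup's state, so for serrated mandibles the derived state is 'absent', and for the remaining characters it is 'present'.
Only Acroilis, Aelella, Microodon, and Platyeus show the derived state 'absent' for serrated mandibles, supporting them as a clade.
petiole constricted: derived state 'present' in Microodon only — an autapomorphy, so it tells us nothing about relationships among taxa.
four-chambered heart (derived state 'present') is shared by all ingroup taxa — unites the whole ingroup.
prehensile tail: derived state 'present' in Aelella, Microodon, and Platyeus only — synapomorphy for {Aelella, Microodon, Platyeus}.
Only Microodon and Platyeus show the derived state 'present' for sclerotic ring, supporting them as a clade.
Most parsimonious ingroup topology: ((Acroilis,((Platyeus,Microodon),Aelella)),Haliella).
Microodon and Platyeus form a cherry on this tree, so they are sister taxa.

Platyeus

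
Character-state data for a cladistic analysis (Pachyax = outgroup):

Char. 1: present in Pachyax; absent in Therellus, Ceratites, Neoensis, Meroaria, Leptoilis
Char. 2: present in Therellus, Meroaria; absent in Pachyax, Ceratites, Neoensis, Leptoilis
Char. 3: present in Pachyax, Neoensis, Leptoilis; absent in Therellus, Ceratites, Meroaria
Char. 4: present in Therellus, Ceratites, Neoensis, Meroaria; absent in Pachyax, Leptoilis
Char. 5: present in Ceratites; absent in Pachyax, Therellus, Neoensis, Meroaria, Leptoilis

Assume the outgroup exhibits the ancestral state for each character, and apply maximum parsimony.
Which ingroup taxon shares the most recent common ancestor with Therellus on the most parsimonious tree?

Character polarity is set by the outgroup: the derived state is whichever differs from the outgroup's state, so for Char. 1, Char. 3 the derived state is 'absent', and for the remaining characters it is 'present'.
All ingroup taxa share the derived state 'absent' for Char. 1; it defines the ingroup but does not resolve relationships within it.
Char. 2: derived state 'present' in Meroaria and Therellus only — synapomorphy for {Meroaria, Therellus}.
Char. 3 (derived state 'absent') is shared by Ceratites, Meroaria, and Therellus — a synapomorphy uniting that clade.
Only Ceratites, Meroaria, Neoensis, and Therellus show the derived state 'present' for Char. 4, supporting them as a clade.
Char. 5: derived state 'present' in Ceratites only — an autapomorphy, so it tells us nothing about relationships among taxa.
Most parsimonious ingroup topology: ((((Therellus,Meroaria),Ceratites),Neoensis),Leptoilis).
Therellus and Meroaria form a cherry on this tree, so they are sister taxa.

Meroaria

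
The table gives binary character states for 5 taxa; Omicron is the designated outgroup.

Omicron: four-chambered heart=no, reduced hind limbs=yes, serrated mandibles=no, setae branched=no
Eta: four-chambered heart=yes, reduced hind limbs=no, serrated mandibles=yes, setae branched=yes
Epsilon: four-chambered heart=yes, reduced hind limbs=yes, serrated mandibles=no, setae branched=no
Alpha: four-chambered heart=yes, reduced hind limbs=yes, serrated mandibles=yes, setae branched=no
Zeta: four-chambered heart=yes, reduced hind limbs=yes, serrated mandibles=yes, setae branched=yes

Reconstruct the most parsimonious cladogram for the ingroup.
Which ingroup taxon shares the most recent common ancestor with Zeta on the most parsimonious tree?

Character polarity is set by the outgroup: the derived state is whichever differs from the outgroup's state, so for reduced hind limbs the derived state is 'no', and for the remaining characters it is 'yes'.
four-chambered heart (derived state 'yes') is shared by all ingroup taxa — unites the whole ingroup.
reduced hind limbs: derived state 'no' in Eta only — an autapomorphy, so it tells us nothing about relationships among taxa.
serrated mandibles: derived state 'yes' in Alpha, Eta, and Zeta only — synapomorphy for {Alpha, Eta, Zeta}.
Only Eta and Zeta show the derived state 'yes' for setae branched, supporting them as a clade.
Most parsimonious ingroup topology: (((Eta,Zeta),Alpha),Epsilon).
Zeta and Eta form a cherry on this tree, so they are sister taxa.

Eta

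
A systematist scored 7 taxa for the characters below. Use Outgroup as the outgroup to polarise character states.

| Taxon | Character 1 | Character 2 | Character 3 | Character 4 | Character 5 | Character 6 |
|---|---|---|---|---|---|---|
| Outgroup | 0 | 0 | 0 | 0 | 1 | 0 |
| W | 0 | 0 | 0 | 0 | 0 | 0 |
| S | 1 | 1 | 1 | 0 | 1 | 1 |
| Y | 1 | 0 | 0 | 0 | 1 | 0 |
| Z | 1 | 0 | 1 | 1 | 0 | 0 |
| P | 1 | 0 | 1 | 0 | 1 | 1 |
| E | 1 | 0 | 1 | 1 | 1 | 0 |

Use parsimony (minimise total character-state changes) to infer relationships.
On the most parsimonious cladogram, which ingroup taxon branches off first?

Character polarity is set by the outgroup: the derived state is whichever differs from the outgroup's state, so for Character 5 the derived state is '0', and for the remaining characters it is '1'.
Character 1 (derived state '1') is shared by E, P, S, Y, and Z — a synapomorphy uniting that clade.
Character 2 (derived state '1') is unique to S (autapomorphy; uninformative for grouping).
Only E, P, S, and Z show the derived state '1' for Character 3, supporting them as a clade.
Only E and Z show the derived state '1' for Character 4, supporting them as a clade.
Character 5 groups W and Z, which is incompatible with the clades supported by the remaining characters; treating it as convergent (homoplasy) costs fewer steps than any alternative tree.
Only P and S show the derived state '1' for Character 6, supporting them as a clade.
Most parsimonious ingroup topology: (W,(((S,P),(Z,E)),Y)).
W is sister to the clade containing all other ingroup taxa, so it is the earliest-diverging (most basal) ingroup lineage.

W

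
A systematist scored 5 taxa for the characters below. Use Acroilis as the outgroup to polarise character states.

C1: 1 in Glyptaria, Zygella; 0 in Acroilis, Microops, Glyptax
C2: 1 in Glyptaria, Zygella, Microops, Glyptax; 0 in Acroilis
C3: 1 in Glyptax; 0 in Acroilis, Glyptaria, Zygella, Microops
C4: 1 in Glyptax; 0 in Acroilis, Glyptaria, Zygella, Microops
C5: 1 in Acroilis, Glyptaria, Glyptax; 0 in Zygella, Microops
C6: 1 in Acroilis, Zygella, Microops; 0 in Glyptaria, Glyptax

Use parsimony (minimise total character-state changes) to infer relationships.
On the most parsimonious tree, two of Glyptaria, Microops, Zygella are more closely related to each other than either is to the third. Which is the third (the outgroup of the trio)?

Character polarity is set by the outgroup: the derived state is whichever differs from the outgroup's state, so for C5, C6 the derived state is '0', and for the remaining characters it is '1'.
C1 groups Glyptaria and Zygella, which is incompatible with the clades supported by the remaining characters; treating it as convergent (homoplasy) costs fewer steps than any alternative tree.
All ingroup taxa share the derived state '1' for C2; it defines the ingroup but does not resolve relationships within it.
C3 (derived state '1') is unique to Glyptax (autapomorphy; uninformative for grouping).
C4: derived state '1' in Glyptax only — an autapomorphy, so it tells us nothing about relationships among taxa.
C5: derived state '0' in Microops and Zygella only — synapomorphy for {Microops, Zygella}.
Only Glyptaria and Glyptax show the derived state '0' for C6, supporting them as a clade.
Most parsimonious ingroup topology: ((Glyptaria,Glyptax),(Zygella,Microops)).
Microops and Zygella share a more recent common ancestor with each other than either does with Glyptaria, so Glyptaria is the least closely related of the three.

Glyptaria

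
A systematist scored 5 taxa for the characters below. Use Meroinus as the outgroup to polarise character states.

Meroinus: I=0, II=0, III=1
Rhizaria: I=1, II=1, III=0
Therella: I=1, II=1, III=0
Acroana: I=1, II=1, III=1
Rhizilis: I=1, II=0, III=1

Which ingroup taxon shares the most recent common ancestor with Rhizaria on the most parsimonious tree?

Character polarity is set by the outgroup: the derived state is whichever differs from the outgroup's state, so for III the derived state is '0', and for the remaining characters it is '1'.
All ingroup taxa share the derived state '1' for I; it defines the ingroup but does not resolve relationships within it.
Only Acroana, Rhizaria, and Therella show the derived state '1' for II, supporting them as a clade.
III (derived state '0') is shared by Rhizaria and Therella — a synapomorphy uniting that clade.
Most parsimonious ingroup topology: (((Rhizaria,Therella),Acroana),Rhizilis).
Rhizaria and Therella form a cherry on this tree, so they are sister taxa.

Therella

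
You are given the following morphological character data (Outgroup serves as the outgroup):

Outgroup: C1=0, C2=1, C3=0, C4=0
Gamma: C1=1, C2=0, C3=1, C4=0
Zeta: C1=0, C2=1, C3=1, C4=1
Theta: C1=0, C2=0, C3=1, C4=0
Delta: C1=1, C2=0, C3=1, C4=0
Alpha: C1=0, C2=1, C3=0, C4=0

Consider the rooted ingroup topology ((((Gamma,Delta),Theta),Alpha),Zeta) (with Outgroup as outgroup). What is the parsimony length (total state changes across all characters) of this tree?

5

Map each character onto ((((Gamma,Delta),Theta),Alpha),Zeta) (rooted by Outgroup) and count the minimum state changes it requires (Fitch parsimony):
C1: 1; C2: 1; C3: 2; C4: 1.
Total tree length = 5.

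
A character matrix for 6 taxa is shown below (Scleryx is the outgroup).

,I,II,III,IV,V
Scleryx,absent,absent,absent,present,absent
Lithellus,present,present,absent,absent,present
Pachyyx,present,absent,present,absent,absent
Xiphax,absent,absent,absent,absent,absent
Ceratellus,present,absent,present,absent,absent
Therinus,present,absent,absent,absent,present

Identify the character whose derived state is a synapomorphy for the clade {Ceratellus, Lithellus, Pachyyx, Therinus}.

Character polarity is set by the outgroup: the derived state is whichever differs from the outgroup's state, so for IV the derived state is 'absent', and for the remaining characters it is 'present'.
Only Ceratellus, Lithellus, Pachyyx, and Therinus show the derived state 'present' for I, supporting them as a clade.
II: derived state 'present' in Lithellus only — an autapomorphy, so it tells us nothing about relationships among taxa.
Only Ceratellus and Pachyyx show the derived state 'present' for III, supporting them as a clade.
All ingroup taxa share the derived state 'absent' for IV; it defines the ingroup but does not resolve relationships within it.
V: derived state 'present' in Lithellus and Therinus only — synapomorphy for {Lithellus, Therinus}.
Most parsimonious ingroup topology: (((Lithellus,Therinus),(Pachyyx,Ceratellus)),Xiphax).
The clade {Ceratellus, Lithellus, Pachyyx, Therinus} is supported by I: its derived state 'present' occurs in exactly those taxa and in no other taxon (including the outgroup).

I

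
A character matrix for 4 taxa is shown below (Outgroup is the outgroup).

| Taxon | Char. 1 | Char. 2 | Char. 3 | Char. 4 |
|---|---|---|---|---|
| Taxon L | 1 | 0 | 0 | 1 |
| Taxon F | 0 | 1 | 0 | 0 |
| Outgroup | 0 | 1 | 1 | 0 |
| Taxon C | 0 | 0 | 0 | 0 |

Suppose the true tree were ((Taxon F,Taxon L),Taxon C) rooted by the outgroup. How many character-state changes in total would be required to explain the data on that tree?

5

Map each character onto ((Taxon F,Taxon L),Taxon C) (rooted by Outgroup) and count the minimum state changes it requires (Fitch parsimony):
Char. 1: 1; Char. 2: 2; Char. 3: 1; Char. 4: 1.
Total tree length = 5.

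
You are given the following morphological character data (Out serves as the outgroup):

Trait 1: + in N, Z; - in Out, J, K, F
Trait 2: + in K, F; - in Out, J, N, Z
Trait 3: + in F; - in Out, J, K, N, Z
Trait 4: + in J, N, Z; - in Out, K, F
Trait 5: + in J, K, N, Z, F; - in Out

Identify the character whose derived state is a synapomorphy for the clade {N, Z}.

The outgroup has state '-' for every character, so '+' is the derived state throughout.
Only N and Z show the derived state '+' for Trait 1, supporting them as a clade.
Only F and K show the derived state '+' for Trait 2, supporting them as a clade.
Trait 3: derived state '+' in F only — an autapomorphy, so it tells us nothing about relationships among taxa.
Trait 4: derived state '+' in J, N, and Z only — synapomorphy for {J, N, Z}.
Trait 5 (derived state '+') is shared by all ingroup taxa — unites the whole ingroup.
Most parsimonious ingroup topology: ((J,(N,Z)),(K,F)).
The clade {N, Z} is supported by Trait 1: its derived state '+' occurs in exactly those taxa and in no other taxon (including the outgroup).

Trait 1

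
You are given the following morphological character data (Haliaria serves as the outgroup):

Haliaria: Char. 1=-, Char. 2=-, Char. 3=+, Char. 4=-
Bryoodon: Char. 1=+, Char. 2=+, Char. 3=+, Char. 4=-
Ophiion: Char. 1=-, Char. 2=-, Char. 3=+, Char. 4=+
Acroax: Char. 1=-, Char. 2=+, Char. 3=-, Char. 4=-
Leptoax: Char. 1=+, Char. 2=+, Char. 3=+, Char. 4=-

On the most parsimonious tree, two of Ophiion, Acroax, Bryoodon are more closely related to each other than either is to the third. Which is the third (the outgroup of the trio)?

Character polarity is set by the outgroup: the derived state is whichever differs from the outgroup's state, so for Char. 3 the derived state is '-', and for the remaining characters it is '+'.
Only Bryoodon and Leptoax show the derived state '+' for Char. 1, supporting them as a clade.
Only Acroax, Bryoodon, and Leptoax show the derived state '+' for Char. 2, supporting them as a clade.
Char. 3: derived state '-' in Acroax only — an autapomorphy, so it tells us nothing about relationships among taxa.
Char. 4: derived state '+' in Ophiion only — an autapomorphy, so it tells us nothing about relationships among taxa.
Most parsimonious ingroup topology: (((Bryoodon,Leptoax),Acroax),Ophiion).
Bryoodon and Acroax share a more recent common ancestor with each other than either does with Ophiion, so Ophiion is the least closely related of the three.

Ophiion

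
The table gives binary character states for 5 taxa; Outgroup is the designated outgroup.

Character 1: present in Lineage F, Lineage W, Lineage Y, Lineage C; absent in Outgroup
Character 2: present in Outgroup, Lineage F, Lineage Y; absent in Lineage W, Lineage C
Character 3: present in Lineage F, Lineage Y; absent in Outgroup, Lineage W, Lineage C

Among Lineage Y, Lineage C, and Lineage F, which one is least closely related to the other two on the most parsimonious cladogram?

Lineage C

Character polarity is set by the outgroup: the derived state is whichever differs from the outgroup's state, so for Character 2 the derived state is 'absent', and for the remaining characters it is 'present'.
Character 1 (derived state 'present') is shared by all ingroup taxa — unites the whole ingroup.
Character 2: derived state 'absent' in Lineage C and Lineage W only — synapomorphy for {Lineage C, Lineage W}.
Character 3: derived state 'present' in Lineage F and Lineage Y only — synapomorphy for {Lineage F, Lineage Y}.
Most parsimonious ingroup topology: ((Lineage F,Lineage Y),(Lineage W,Lineage C)).
Lineage F and Lineage Y share a more recent common ancestor with each other than either does with Lineage C, so Lineage C is the least closely related of the three.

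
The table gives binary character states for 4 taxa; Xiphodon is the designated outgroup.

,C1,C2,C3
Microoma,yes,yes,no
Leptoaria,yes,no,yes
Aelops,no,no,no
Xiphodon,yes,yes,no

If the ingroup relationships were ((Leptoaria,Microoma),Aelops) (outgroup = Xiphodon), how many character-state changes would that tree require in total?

Map each character onto ((Leptoaria,Microoma),Aelops) (rooted by Xiphodon) and count the minimum state changes it requires (Fitch parsimony):
C1: 1; C2: 2; C3: 1.
Total tree length = 4.

4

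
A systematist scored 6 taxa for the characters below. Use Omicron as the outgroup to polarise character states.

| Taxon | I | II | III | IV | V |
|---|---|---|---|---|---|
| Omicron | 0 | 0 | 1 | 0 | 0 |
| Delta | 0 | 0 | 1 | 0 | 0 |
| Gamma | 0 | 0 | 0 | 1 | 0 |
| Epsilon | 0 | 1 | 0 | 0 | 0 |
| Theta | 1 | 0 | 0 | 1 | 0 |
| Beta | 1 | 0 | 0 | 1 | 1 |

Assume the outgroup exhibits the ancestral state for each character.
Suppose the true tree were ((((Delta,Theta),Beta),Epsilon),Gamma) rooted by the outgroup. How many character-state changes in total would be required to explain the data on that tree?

9

Map each character onto ((((Delta,Theta),Beta),Epsilon),Gamma) (rooted by Omicron) and count the minimum state changes it requires (Fitch parsimony):
I: 2; II: 1; III: 2; IV: 3; V: 1.
Total tree length = 9.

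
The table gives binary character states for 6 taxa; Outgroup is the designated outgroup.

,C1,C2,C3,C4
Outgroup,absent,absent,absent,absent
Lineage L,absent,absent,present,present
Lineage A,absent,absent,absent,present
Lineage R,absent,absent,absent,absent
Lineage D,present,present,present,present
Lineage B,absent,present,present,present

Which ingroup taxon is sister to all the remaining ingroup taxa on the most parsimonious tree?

Lineage R

The outgroup has state 'absent' for every character, so 'present' is the derived state throughout.
C1: derived state 'present' in Lineage D only — an autapomorphy, so it tells us nothing about relationships among taxa.
C2: derived state 'present' in Lineage B and Lineage D only — synapomorphy for {Lineage B, Lineage D}.
C3 (derived state 'present') is shared by Lineage B, Lineage D, and Lineage L — a synapomorphy uniting that clade.
Only Lineage A, Lineage B, Lineage D, and Lineage L show the derived state 'present' for C4, supporting them as a clade.
Most parsimonious ingroup topology: (((Lineage L,(Lineage D,Lineage B)),Lineage A),Lineage R).
Lineage R is sister to the clade containing all other ingroup taxa, so it is the earliest-diverging (most basal) ingroup lineage.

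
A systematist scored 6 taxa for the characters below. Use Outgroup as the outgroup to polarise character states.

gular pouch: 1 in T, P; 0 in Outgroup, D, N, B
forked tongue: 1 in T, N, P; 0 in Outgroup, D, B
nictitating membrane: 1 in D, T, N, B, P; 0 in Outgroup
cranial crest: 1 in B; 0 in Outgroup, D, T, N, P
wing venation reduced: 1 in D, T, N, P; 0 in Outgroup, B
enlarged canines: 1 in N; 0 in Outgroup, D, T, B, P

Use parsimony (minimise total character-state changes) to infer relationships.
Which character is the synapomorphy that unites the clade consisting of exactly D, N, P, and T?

The outgroup has state '0' for every character, so '1' is the derived state throughout.
gular pouch: derived state '1' in P and T only — synapomorphy for {P, T}.
Only N, P, and T show the derived state '1' for forked tongue, supporting them as a clade.
nictitating membrane (derived state '1') is shared by all ingroup taxa — unites the whole ingroup.
cranial crest (derived state '1') is unique to B (autapomorphy; uninformative for grouping).
wing venation reduced: derived state '1' in D, N, P, and T only — synapomorphy for {D, N, P, T}.
enlarged canines (derived state '1') is unique to N (autapomorphy; uninformative for grouping).
Most parsimonious ingroup topology: ((D,((T,P),N)),B).
The clade {D, N, P, T} is supported by wing venation reduced: its derived state '1' occurs in exactly those taxa and in no other taxon (including the outgroup).

wing venation reduced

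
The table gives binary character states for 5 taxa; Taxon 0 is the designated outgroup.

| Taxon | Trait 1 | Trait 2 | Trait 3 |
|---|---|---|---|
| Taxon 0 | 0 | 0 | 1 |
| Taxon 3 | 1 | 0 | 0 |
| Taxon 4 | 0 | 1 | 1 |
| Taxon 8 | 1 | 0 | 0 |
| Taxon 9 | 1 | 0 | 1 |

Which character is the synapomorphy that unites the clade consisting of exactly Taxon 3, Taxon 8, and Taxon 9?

Trait 1

Character polarity is set by the outgroup: the derived state is whichever differs from the outgroup's state, so for Trait 3 the derived state is '0', and for the remaining characters it is '1'.
Trait 1: derived state '1' in Taxon 3, Taxon 8, and Taxon 9 only — synapomorphy for {Taxon 3, Taxon 8, Taxon 9}.
Trait 2: derived state '1' in Taxon 4 only — an autapomorphy, so it tells us nothing about relationships among taxa.
Trait 3 (derived state '0') is shared by Taxon 3 and Taxon 8 — a synapomorphy uniting that clade.
Most parsimonious ingroup topology: (((Taxon 3,Taxon 8),Taxon 9),Taxon 4).
The clade {Taxon 3, Taxon 8, Taxon 9} is supported by Trait 1: its derived state '1' occurs in exactly those taxa and in no other taxon (including the outgroup).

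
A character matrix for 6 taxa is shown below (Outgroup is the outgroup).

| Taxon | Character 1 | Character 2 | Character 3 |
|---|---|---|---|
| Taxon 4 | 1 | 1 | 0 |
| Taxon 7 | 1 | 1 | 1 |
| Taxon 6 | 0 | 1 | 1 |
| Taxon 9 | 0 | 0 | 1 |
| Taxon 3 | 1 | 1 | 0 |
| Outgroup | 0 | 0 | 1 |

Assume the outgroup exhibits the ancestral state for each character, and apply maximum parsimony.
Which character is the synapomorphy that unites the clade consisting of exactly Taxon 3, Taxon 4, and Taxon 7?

Character 1

Character polarity is set by the outgroup: the derived state is whichever differs from the outgroup's state, so for Character 3 the derived state is '0', and for the remaining characters it is '1'.
Character 1 (derived state '1') is shared by Taxon 3, Taxon 4, and Taxon 7 — a synapomorphy uniting that clade.
Character 2 (derived state '1') is shared by Taxon 3, Taxon 4, Taxon 6, and Taxon 7 — a synapomorphy uniting that clade.
Character 3 (derived state '0') is shared by Taxon 3 and Taxon 4 — a synapomorphy uniting that clade.
Most parsimonious ingroup topology: ((Taxon 6,(Taxon 7,(Taxon 3,Taxon 4))),Taxon 9).
The clade {Taxon 3, Taxon 4, Taxon 7} is supported by Character 1: its derived state '1' occurs in exactly those taxa and in no other taxon (including the outgroup).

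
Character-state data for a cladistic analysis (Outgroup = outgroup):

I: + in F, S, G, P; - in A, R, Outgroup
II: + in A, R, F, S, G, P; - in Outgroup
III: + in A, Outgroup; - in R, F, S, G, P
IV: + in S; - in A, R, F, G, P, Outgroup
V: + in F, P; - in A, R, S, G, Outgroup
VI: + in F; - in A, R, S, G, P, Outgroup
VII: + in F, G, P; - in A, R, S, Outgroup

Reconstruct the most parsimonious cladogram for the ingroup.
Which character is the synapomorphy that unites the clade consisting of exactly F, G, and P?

Character polarity is set by the outgroup: the derived state is whichever differs from the outgroup's state, so for III the derived state is '-', and for the remaining characters it is '+'.
I (derived state '+') is shared by F, G, P, and S — a synapomorphy uniting that clade.
II (derived state '+') is shared by all ingroup taxa — unites the whole ingroup.
Only F, G, P, R, and S show the derived state '-' for III, supporting them as a clade.
IV (derived state '+') is unique to S (autapomorphy; uninformative for grouping).
V (derived state '+') is shared by F and P — a synapomorphy uniting that clade.
VI: derived state '+' in F only — an autapomorphy, so it tells us nothing about relationships among taxa.
VII (derived state '+') is shared by F, G, and P — a synapomorphy uniting that clade.
Most parsimonious ingroup topology: ((((G,(P,F)),S),R),A).
The clade {F, G, P} is supported by VII: its derived state '+' occurs in exactly those taxa and in no other taxon (including the outgroup).

VII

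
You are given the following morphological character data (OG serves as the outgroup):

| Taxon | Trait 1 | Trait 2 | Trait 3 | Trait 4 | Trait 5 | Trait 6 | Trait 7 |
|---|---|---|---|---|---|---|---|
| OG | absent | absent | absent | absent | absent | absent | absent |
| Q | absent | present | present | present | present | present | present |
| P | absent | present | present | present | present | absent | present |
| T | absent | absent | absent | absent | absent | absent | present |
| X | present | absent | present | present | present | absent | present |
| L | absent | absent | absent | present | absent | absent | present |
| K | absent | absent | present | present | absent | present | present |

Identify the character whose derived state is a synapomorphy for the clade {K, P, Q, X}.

The outgroup has state 'absent' for every character, so 'present' is the derived state throughout.
Trait 1 (derived state 'present') is unique to X (autapomorphy; uninformative for grouping).
Trait 2: derived state 'present' in P and Q only — synapomorphy for {P, Q}.
Only K, P, Q, and X show the derived state 'present' for Trait 3, supporting them as a clade.
Trait 4: derived state 'present' in K, L, P, Q, and X only — synapomorphy for {K, L, P, Q, X}.
Only P, Q, and X show the derived state 'present' for Trait 5, supporting them as a clade.
Trait 6 groups K and Q, which is incompatible with the clades supported by the remaining characters; treating it as convergent (homoplasy) costs fewer steps than any alternative tree.
Trait 7 (derived state 'present') is shared by all ingroup taxa — unites the whole ingroup.
Most parsimonious ingroup topology: (((((Q,P),X),K),L),T).
The clade {K, P, Q, X} is supported by Trait 3: its derived state 'present' occurs in exactly those taxa and in no other taxon (including the outgroup).

Trait 3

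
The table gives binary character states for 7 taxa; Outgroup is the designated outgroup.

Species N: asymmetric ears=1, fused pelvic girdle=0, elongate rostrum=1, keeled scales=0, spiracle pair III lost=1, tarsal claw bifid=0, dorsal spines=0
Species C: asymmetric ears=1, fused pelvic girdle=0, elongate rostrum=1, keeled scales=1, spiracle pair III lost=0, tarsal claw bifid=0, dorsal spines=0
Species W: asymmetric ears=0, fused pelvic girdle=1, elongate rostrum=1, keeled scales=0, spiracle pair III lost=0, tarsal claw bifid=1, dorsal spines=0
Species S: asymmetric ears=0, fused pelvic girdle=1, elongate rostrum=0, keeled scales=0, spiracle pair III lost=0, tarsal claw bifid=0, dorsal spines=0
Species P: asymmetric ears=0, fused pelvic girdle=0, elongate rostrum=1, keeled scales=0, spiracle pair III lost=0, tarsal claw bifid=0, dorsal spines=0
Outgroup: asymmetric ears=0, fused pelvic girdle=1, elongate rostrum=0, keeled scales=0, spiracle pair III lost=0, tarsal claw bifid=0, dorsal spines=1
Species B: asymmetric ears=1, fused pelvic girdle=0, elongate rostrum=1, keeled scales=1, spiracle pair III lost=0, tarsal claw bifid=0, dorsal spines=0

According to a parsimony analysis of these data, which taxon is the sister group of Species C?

Species B

Character polarity is set by the outgroup: the derived state is whichever differs from the outgroup's state, so for fused pelvic girdle, dorsal spines the derived state is '0', and for the remaining characters it is '1'.
asymmetric ears: derived state '1' in Species B, Species C, and Species N only — synapomorphy for {Species B, Species C, Species N}.
fused pelvic girdle: derived state '0' in Species B, Species C, Species N, and Species P only — synapomorphy for {Species B, Species C, Species N, Species P}.
Only Species B, Species C, Species N, Species P, and Species W show the derived state '1' for elongate rostrum, supporting them as a clade.
Only Species B and Species C show the derived state '1' for keeled scales, supporting them as a clade.
spiracle pair III lost (derived state '1') is unique to Species N (autapomorphy; uninformative for grouping).
tarsal claw bifid: derived state '1' in Species W only — an autapomorphy, so it tells us nothing about relationships among taxa.
All ingroup taxa share the derived state '0' for dorsal spines; it defines the ingroup but does not resolve relationships within it.
Most parsimonious ingroup topology: ((((Species N,(Species B,Species C)),Species P),Species W),Species S).
Species C and Species B form a cherry on this tree, so they are sister taxa.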